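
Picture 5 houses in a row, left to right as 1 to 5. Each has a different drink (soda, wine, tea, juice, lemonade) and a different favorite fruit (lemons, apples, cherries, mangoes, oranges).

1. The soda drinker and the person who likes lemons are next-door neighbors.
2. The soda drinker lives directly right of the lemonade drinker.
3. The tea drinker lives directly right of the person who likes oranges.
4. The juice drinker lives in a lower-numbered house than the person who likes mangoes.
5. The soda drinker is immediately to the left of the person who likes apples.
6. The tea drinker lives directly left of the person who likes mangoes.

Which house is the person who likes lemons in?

House 5 drink: only wine fits.
The lemonade drinker is narrowed to house 1 or 2 or 3; consider each.
Placing it in house 1 and house 3 leads to a contradiction, so it's in house 2.
Clue 2 places the soda drinker in house 3.
The person who likes apples is in house 4 (clue 5).
The only drink still possible for house 1 is juice.
The only drink still possible for house 4 is tea.
From clue 1, the person who likes lemons must be in house 2.
Clue 3 places the person who likes oranges in house 3.
From clue 6, the person who likes mangoes must be in house 5.
House 1 favorite fruit: only cherries fits.
So: house 1 = juice/cherries, house 2 = lemonade/lemons, house 3 = soda/oranges, house 4 = tea/apples, house 5 = wine/mangoes.

2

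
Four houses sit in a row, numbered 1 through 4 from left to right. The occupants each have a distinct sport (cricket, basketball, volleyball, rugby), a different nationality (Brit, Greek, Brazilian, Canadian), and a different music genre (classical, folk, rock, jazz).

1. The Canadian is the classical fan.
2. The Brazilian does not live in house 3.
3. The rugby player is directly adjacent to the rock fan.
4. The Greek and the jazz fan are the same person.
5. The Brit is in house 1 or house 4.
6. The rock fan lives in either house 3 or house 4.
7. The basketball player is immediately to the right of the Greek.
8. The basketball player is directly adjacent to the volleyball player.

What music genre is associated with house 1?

The Brit is narrowed to house 1 or 4; consider each.
Placing it in house 1 leads to a contradiction, so it's in house 4.
The Brazilian is narrowed to house 1 or 2; consider each.
Placing it in house 1 leads to a contradiction, so it's in house 2.
So house 2 gets folk for music genre.
That leaves rock as the music genre for house 4.
From clue 3, the rugby player must be in house 3.
The basketball player is in house 2 (clue 8).
That leaves volleyball as the sport for house 1.
That leaves cricket as the sport for house 4.
From clue 7, the Greek must be in house 1.
House 3's nationality must be Canadian (nothing else left).
The classical fan is in house 3 (clue 1).
By clue 4, the jazz fan is in house 1.
So: house 1 = volleyball/Greek/jazz, house 2 = basketball/Brazilian/folk, house 3 = rugby/Canadian/classical, house 4 = cricket/Brit/rock.

jazz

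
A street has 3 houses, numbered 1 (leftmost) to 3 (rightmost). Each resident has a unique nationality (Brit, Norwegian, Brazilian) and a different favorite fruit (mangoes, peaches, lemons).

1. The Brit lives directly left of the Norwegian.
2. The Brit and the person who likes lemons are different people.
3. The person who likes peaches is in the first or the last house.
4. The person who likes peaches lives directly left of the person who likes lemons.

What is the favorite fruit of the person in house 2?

lemons

Clue 4: the person who likes peaches is in house 1.
By clue 4, the person who likes lemons is in house 2.
So house 3 gets mangoes for favorite fruit.
By clue 2, the Brit is in house 1.
By clue 1, the Norwegian is in house 2.
So house 3 gets Brazilian for nationality.
So: house 1 = Brit/peaches, house 2 = Norwegian/lemons, house 3 = Brazilian/mangoes.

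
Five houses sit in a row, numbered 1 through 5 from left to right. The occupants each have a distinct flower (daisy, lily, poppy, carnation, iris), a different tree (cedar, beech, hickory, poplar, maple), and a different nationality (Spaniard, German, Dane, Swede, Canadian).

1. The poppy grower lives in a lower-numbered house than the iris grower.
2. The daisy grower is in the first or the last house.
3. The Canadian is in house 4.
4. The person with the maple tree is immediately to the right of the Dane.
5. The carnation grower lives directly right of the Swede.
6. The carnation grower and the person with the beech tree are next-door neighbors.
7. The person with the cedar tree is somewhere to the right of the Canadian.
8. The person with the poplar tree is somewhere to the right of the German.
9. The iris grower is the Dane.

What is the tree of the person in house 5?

Clue 3 places the Canadian in house 4.
Clue 7 places the person with the cedar tree in house 5.
The only nationality still possible for house 5 is Spaniard.
The daisy grower is narrowed to house 1 or 5; consider each.
Placing it in house 1 leads to a contradiction, so it's in house 5.
The iris grower is narrowed to house 2 or 3; consider each.
Placing it in house 2 leads to a contradiction, so it's in house 3.
By clue 9, the Dane is in house 3.
By clue 4, the person with the maple tree is in house 4.
Clue 5: the carnation grower is in house 2.
By clue 5, the Swede is in house 1.
House 4 flower: only lily fits.
House 2 nationality: only German fits.
Clue 8 places the person with the poplar tree in house 3.
House 1's flower must be poppy (nothing else left).
House 2 tree: only hickory fits.
House 1's tree must be beech (nothing else left).
So: house 1 = poppy/beech/Swede, house 2 = carnation/hickory/German, house 3 = iris/poplar/Dane, house 4 = lily/maple/Canadian, house 5 = daisy/cedar/Spaniard.

cedar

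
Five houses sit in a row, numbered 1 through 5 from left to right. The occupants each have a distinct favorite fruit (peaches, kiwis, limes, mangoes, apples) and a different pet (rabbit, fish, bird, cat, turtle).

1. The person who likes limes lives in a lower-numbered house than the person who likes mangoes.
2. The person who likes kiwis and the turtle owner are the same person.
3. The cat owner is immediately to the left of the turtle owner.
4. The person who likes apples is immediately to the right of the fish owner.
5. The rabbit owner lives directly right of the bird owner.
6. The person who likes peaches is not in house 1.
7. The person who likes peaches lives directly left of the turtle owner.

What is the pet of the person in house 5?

That leaves limes as the favorite fruit for house 1.
The person who likes kiwis is narrowed to house 3 or 4 or 5; consider each.
Placing it in house 3 and house 4 leads to a contradiction, so it's in house 5.
By clue 2, the turtle owner is in house 5.
The cat owner is in house 4 (clue 3).
Clue 7 places the person who likes peaches in house 4.
The only pet still possible for house 3 is rabbit.
From clue 5, the bird owner must be in house 2.
House 1's pet must be fish (nothing else left).
From clue 4, the person who likes apples must be in house 2.
House 3 favorite fruit: only mangoes fits.
So: house 1 = limes/fish, house 2 = apples/bird, house 3 = mangoes/rabbit, house 4 = peaches/cat, house 5 = kiwis/turtle.

turtle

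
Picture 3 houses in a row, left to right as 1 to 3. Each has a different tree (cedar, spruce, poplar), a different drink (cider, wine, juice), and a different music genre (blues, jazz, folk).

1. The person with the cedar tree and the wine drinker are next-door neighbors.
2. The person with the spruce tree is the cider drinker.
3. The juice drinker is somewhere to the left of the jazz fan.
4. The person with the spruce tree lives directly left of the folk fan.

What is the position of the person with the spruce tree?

1

House 1's music genre must be blues (nothing else left).
House 3 drink: only wine fits.
By clue 1, the person with the cedar tree is in house 2.
So house 1 gets spruce for tree.
House 3's tree must be poplar (nothing else left).
Clue 2: the cider drinker is in house 1.
Clue 4 places the folk fan in house 2.
The only drink still possible for house 2 is juice.
So house 3 gets jazz for music genre.
So: house 1 = spruce/cider/blues, house 2 = cedar/juice/folk, house 3 = poplar/wine/jazz.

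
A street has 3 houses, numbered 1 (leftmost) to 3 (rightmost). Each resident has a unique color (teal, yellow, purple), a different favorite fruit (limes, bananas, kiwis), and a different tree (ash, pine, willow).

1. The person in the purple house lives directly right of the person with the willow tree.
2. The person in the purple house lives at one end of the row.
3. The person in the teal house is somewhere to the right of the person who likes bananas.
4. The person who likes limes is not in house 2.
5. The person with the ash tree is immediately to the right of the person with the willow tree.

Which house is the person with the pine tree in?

1

Clue 2: the person in the purple house is in house 3.
House 1's color must be yellow (nothing else left).
That leaves teal as the color for house 2.
By clue 1, the person with the willow tree is in house 2.
Clue 3 places the person who likes bananas in house 1.
From clue 5, the person with the ash tree must be in house 3.
House 2 favorite fruit: only kiwis fits.
So house 3 gets limes for favorite fruit.
House 1 tree: only pine fits.
So: house 1 = yellow/bananas/pine, house 2 = teal/kiwis/willow, house 3 = purple/limes/ash.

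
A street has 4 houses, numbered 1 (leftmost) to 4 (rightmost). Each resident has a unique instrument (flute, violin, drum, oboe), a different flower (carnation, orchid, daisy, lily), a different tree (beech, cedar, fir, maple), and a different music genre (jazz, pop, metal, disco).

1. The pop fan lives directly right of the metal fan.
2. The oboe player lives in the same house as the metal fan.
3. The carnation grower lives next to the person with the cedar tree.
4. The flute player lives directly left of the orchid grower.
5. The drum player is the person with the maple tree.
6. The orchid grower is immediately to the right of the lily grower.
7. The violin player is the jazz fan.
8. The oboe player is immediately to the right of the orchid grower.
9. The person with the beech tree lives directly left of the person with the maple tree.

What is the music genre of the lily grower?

disco

Clue 8 places the oboe player in house 3.
Clue 8 places the orchid grower in house 2.
Clue 2: the metal fan is in house 3.
By clue 4, the flute player is in house 1.
Clue 6: the lily grower is in house 1.
Clue 1: the pop fan is in house 4.
The only music genre still possible for house 1 is disco.
The only music genre still possible for house 2 is jazz.
Clue 7: the violin player is in house 2.
House 4 instrument: only drum fits.
From clue 5, the person with the maple tree must be in house 4.
Clue 9: the person with the beech tree is in house 3.
House 1 tree: only fir fits.
That leaves cedar as the tree for house 2.
Clue 3 places the carnation grower in house 3.
House 4 flower: only daisy fits.
So: house 1 = flute/lily/fir/disco, house 2 = violin/orchid/cedar/jazz, house 3 = oboe/carnation/beech/metal, house 4 = drum/daisy/maple/pop.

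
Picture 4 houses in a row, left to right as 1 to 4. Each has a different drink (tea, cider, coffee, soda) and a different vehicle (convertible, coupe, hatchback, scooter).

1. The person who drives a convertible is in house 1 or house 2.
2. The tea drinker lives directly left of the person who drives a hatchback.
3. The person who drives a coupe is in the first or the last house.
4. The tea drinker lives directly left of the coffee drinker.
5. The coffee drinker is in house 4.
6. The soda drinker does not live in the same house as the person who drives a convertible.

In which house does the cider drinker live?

2

The coffee drinker is in house 4 (clue 5).
By clue 4, the tea drinker is in house 3.
The person who drives a hatchback is in house 4 (clue 2).
House 3's vehicle must be scooter (nothing else left).
So house 1 gets coupe for vehicle.
That leaves convertible as the vehicle for house 2.
From clue 6, the soda drinker must be in house 1.
House 2's drink must be cider (nothing else left).
So: house 1 = soda/coupe, house 2 = cider/convertible, house 3 = tea/scooter, house 4 = coffee/hatchback.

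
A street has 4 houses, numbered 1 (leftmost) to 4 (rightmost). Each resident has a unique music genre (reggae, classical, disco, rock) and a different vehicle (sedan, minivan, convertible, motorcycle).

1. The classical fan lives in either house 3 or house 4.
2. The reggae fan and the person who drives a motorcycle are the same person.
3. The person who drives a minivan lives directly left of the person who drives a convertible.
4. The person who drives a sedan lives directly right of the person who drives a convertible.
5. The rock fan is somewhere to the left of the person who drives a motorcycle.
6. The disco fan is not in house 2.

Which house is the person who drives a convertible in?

That leaves minivan as the vehicle for house 1.
The person who drives a convertible is in house 2 (clue 3).
Clue 4 places the person who drives a sedan in house 3.
The only vehicle still possible for house 4 is motorcycle.
Clue 2: the reggae fan is in house 4.
House 1's music genre must be disco (nothing else left).
House 2's music genre must be rock (nothing else left).
That leaves classical as the music genre for house 3.
So: house 1 = disco/minivan, house 2 = rock/convertible, house 3 = classical/sedan, house 4 = reggae/motorcycle.

2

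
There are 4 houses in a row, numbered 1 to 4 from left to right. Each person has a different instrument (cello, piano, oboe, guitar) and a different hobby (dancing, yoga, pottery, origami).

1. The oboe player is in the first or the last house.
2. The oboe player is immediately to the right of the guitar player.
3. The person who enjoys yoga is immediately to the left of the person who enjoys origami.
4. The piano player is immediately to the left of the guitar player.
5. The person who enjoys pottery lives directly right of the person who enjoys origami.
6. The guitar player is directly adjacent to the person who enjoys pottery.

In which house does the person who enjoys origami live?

3

The oboe player is in house 4 (clue 2).
From clue 2, the guitar player must be in house 3.
By clue 4, the piano player is in house 2.
The person who enjoys pottery is in house 4 (clue 6).
That leaves cello as the instrument for house 1.
Clue 5 places the person who enjoys origami in house 3.
Clue 3 places the person who enjoys yoga in house 2.
So house 1 gets dancing for hobby.
So: house 1 = cello/dancing, house 2 = piano/yoga, house 3 = guitar/origami, house 4 = oboe/pottery.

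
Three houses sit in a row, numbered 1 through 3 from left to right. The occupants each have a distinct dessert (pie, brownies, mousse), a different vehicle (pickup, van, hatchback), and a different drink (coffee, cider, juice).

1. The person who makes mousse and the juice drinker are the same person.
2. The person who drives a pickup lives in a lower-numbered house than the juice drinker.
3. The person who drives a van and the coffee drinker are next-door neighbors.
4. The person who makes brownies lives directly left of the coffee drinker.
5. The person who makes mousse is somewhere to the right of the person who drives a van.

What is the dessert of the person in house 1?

That leaves hatchback as the vehicle for house 3.
House 1's drink must be cider (nothing else left).
The person who makes brownies is narrowed to house 1 or 2; consider each.
Placing it in house 2 leads to a contradiction, so it's in house 1.
By clue 4, the coffee drinker is in house 2.
That leaves juice as the drink for house 3.
By clue 1, the person who makes mousse is in house 3.
The person who drives a van is in house 1 (clue 3).
House 2 dessert: only pie fits.
So house 2 gets pickup for vehicle.
So: house 1 = brownies/van/cider, house 2 = pie/pickup/coffee, house 3 = mousse/hatchback/juice.

brownies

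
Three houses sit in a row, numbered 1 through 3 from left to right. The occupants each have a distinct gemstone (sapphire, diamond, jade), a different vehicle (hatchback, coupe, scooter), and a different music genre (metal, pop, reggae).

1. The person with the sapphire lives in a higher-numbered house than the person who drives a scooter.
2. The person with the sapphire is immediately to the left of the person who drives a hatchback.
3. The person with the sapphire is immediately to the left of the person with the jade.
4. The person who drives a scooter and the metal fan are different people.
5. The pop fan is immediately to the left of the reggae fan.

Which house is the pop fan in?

1

The person with the sapphire is in house 2 (clue 2).
Clue 2: the person who drives a hatchback is in house 3.
Clue 3: the person with the jade is in house 3.
That leaves diamond as the gemstone for house 1.
The person who drives a scooter is in house 1 (clue 1).
That leaves coupe as the vehicle for house 2.
House 1's music genre must be pop (nothing else left).
Clue 5: the reggae fan is in house 2.
House 3's music genre must be metal (nothing else left).
So: house 1 = diamond/scooter/pop, house 2 = sapphire/coupe/reggae, house 3 = jade/hatchback/metal.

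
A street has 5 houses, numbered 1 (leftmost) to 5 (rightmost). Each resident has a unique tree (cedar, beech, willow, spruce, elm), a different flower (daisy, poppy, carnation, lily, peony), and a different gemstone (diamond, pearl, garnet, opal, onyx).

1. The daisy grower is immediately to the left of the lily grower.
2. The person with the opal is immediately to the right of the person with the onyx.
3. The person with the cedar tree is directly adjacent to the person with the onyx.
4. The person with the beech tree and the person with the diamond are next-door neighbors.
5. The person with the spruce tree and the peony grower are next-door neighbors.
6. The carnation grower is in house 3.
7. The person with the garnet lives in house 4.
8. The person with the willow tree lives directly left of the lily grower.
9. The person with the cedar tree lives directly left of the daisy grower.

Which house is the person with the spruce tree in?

1

By clue 6, the carnation grower is in house 3.
From clue 7, the person with the garnet must be in house 4.
From clue 1, the daisy grower must be in house 4.
Clue 1: the lily grower is in house 5.
The person with the willow tree is in house 4 (clue 8).
By clue 9, the person with the cedar tree is in house 3.
Clue 3 places the person with the onyx in house 2.
That leaves elm as the tree for house 5.
House 5 gemstone: only pearl fits.
The person with the beech tree is in house 2 (clue 4).
That leaves spruce as the tree for house 1.
The only gemstone still possible for house 1 is diamond.
So house 3 gets opal for gemstone.
Clue 5: the peony grower is in house 2.
House 1 flower: only poppy fits.
So: house 1 = spruce/poppy/diamond, house 2 = beech/peony/onyx, house 3 = cedar/carnation/opal, house 4 = willow/daisy/garnet, house 5 = elm/lily/pearl.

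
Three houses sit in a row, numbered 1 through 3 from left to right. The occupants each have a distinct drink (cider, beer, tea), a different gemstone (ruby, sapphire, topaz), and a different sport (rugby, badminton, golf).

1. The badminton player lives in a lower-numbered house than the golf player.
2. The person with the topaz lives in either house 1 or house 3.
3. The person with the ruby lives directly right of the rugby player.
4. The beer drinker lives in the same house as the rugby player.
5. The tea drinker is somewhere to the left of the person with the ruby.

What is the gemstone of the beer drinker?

House 3's drink must be cider (nothing else left).
The only sport still possible for house 3 is golf.
The beer drinker is narrowed to house 1 or 2; consider each.
Placing it in house 1 leads to a contradiction, so it's in house 2.
Clue 4 places the rugby player in house 2.
The only drink still possible for house 1 is tea.
So house 1 gets badminton for sport.
The person with the ruby is in house 3 (clue 3).
The only gemstone still possible for house 1 is topaz.
House 2's gemstone must be sapphire (nothing else left).
So: house 1 = tea/topaz/badminton, house 2 = beer/sapphire/rugby, house 3 = cider/ruby/golf.

sapphire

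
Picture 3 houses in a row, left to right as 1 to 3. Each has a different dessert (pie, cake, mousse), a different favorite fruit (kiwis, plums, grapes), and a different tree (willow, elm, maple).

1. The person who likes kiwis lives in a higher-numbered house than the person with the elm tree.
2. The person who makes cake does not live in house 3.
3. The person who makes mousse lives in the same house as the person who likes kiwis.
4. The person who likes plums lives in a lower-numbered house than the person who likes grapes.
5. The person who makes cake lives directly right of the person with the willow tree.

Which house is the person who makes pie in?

From clue 5, the person who makes cake must be in house 2.
By clue 5, the person with the willow tree is in house 1.
That leaves pie as the dessert for house 1.
So house 3 gets mousse for dessert.
House 1 favorite fruit: only plums fits.
So house 2 gets elm for tree.
The only tree still possible for house 3 is maple.
Clue 1: the person who likes kiwis is in house 3.
That leaves grapes as the favorite fruit for house 2.
So: house 1 = pie/plums/willow, house 2 = cake/grapes/elm, house 3 = mousse/kiwis/maple.

1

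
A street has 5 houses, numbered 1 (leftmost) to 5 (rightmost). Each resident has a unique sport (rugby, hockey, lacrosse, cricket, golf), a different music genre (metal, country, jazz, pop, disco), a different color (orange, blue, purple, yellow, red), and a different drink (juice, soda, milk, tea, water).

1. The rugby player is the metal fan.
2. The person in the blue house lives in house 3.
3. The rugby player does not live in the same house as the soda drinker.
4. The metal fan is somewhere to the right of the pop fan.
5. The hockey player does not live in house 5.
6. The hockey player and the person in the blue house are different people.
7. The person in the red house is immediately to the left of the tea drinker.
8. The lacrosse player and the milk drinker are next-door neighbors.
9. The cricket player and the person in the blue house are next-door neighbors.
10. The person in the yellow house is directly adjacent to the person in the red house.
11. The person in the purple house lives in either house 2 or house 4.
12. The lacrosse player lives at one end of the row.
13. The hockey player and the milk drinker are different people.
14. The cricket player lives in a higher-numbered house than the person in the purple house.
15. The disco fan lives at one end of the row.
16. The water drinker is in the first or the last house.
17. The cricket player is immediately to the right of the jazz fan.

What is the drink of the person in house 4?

milk

Clue 2: the person in the blue house is in house 3.
Clue 14: the cricket player is in house 4.
By clue 14, the person in the purple house is in house 2.
Clue 17: the jazz fan is in house 3.
Clue 10 places the person in the yellow house in house 5.
The person in the red house is in house 4 (clue 10).
So house 3 gets golf for sport.
That leaves orange as the color for house 1.
The tea drinker is in house 5 (clue 7).
That leaves water as the drink for house 1.
The hockey player is narrowed to house 1 or 2; consider each.
Placing it in house 2 leads to a contradiction, so it's in house 1.
House 2's sport must be rugby (nothing else left).
House 5's sport must be lacrosse (nothing else left).
By clue 1, the metal fan is in house 2.
Clue 4 places the pop fan in house 1.
The milk drinker is in house 4 (clue 8).
House 4 music genre: only country fits.
House 5 music genre: only disco fits.
That leaves juice as the drink for house 2.
The only drink still possible for house 3 is soda.
So: house 1 = hockey/pop/orange/water, house 2 = rugby/metal/purple/juice, house 3 = golf/jazz/blue/soda, house 4 = cricket/country/red/milk, house 5 = lacrosse/disco/yellow/tea.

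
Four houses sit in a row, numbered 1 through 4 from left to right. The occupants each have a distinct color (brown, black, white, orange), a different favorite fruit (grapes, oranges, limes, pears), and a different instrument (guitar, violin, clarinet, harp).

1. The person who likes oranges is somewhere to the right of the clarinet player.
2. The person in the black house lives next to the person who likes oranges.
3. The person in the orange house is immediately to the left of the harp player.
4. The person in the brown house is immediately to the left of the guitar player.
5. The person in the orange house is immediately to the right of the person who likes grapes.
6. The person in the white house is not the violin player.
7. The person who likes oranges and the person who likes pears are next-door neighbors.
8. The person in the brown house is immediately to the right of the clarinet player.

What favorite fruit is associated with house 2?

The person in the brown house is narrowed to house 2 or 3; consider each.
Placing it in house 3 leads to a contradiction, so it's in house 2.
Clue 4 places the guitar player in house 3.
The clarinet player is in house 1 (clue 8).
So house 3 gets orange for color.
House 2 instrument: only violin fits.
House 4 instrument: only harp fits.
By clue 5, the person who likes grapes is in house 2.
House 3's favorite fruit must be oranges (nothing else left).
Clue 2: the person in the black house is in house 4.
The person who likes pears is in house 4 (clue 7).
So house 1 gets white for color.
House 1's favorite fruit must be limes (nothing else left).
So: house 1 = white/limes/clarinet, house 2 = brown/grapes/violin, house 3 = orange/oranges/guitar, house 4 = black/pears/harp.

grapes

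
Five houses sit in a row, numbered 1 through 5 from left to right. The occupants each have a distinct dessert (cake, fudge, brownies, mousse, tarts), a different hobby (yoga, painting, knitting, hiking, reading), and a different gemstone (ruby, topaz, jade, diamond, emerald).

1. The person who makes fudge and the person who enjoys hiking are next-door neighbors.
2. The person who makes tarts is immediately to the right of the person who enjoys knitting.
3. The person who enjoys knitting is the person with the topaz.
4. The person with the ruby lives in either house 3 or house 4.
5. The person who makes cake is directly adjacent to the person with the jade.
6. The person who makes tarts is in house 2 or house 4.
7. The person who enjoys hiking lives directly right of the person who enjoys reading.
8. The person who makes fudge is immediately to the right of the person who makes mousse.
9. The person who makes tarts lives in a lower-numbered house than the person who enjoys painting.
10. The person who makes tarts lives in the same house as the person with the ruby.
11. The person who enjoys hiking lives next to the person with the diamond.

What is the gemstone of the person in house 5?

Clue 10 places the person who makes tarts in house 4.
Clue 10 places the person with the ruby in house 4.
Clue 2: the person who enjoys knitting is in house 3.
Clue 3 places the person with the topaz in house 3.
Clue 9 places the person who enjoys painting in house 5.
House 5 dessert: only brownies fits.
The person who makes fudge is in house 3 (clue 1).
Clue 7: the person who enjoys hiking is in house 2.
Clue 7: the person who enjoys reading is in house 1.
The person who makes mousse is in house 2 (clue 8).
Clue 11 places the person with the diamond in house 1.
That leaves cake as the dessert for house 1.
House 4 hobby: only yoga fits.
House 5 gemstone: only emerald fits.
House 2's gemstone must be jade (nothing else left).
So: house 1 = cake/reading/diamond, house 2 = mousse/hiking/jade, house 3 = fudge/knitting/topaz, house 4 = tarts/yoga/ruby, house 5 = brownies/painting/emerald.

emerald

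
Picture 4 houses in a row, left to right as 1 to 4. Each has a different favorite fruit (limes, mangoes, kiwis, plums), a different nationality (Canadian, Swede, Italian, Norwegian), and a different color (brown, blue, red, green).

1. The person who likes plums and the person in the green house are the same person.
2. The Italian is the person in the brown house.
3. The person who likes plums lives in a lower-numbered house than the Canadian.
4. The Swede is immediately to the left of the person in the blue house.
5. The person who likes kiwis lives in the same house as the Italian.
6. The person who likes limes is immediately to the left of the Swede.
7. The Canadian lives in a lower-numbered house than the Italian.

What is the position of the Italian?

4

House 1's nationality must be Norwegian (nothing else left).
That leaves Italian as the nationality for house 4.
The person in the brown house is in house 4 (clue 2).
The person who likes kiwis is in house 4 (clue 5).
The only favorite fruit still possible for house 3 is mangoes.
So house 3 gets blue for color.
Clue 4 places the Swede in house 2.
By clue 6, the person who likes limes is in house 1.
House 2 favorite fruit: only plums fits.
The only nationality still possible for house 3 is Canadian.
By clue 1, the person in the green house is in house 2.
That leaves red as the color for house 1.
So: house 1 = limes/Norwegian/red, house 2 = plums/Swede/green, house 3 = mangoes/Canadian/blue, house 4 = kiwis/Italian/brown.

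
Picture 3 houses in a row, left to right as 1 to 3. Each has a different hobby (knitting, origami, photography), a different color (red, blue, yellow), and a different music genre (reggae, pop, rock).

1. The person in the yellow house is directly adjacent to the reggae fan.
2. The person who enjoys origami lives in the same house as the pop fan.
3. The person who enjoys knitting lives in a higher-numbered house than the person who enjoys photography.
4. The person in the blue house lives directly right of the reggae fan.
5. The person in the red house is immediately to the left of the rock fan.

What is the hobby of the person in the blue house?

The person who enjoys knitting is narrowed to house 2 or 3; consider each.
Placing it in house 2 leads to a contradiction, so it's in house 3.
House 3's music genre must be rock (nothing else left).
Clue 5: the person in the red house is in house 2.
House 1's color must be yellow (nothing else left).
That leaves blue as the color for house 3.
Clue 1 places the reggae fan in house 2.
House 1's music genre must be pop (nothing else left).
Clue 2 places the person who enjoys origami in house 1.
That leaves photography as the hobby for house 2.
So: house 1 = origami/yellow/pop, house 2 = photography/red/reggae, house 3 = knitting/blue/rock.

knitting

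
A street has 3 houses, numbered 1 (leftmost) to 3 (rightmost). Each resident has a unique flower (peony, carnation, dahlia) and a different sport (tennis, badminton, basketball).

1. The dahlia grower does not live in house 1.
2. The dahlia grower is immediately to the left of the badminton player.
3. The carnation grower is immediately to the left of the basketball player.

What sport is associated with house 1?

tennis

The dahlia grower is in house 2 (clue 2).
The badminton player is in house 3 (clue 2).
House 3 flower: only peony fits.
That leaves tennis as the sport for house 1.
So house 2 gets basketball for sport.
The only flower still possible for house 1 is carnation.
So: house 1 = carnation/tennis, house 2 = dahlia/basketball, house 3 = peony/badminton.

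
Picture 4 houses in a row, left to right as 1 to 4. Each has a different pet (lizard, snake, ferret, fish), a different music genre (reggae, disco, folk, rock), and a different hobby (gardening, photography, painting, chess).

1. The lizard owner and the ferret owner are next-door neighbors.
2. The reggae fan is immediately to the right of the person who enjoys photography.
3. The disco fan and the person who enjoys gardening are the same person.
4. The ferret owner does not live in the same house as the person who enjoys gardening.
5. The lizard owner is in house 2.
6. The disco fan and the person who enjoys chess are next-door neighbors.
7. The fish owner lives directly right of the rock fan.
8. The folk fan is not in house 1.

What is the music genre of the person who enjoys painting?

reggae

Clue 5: the lizard owner is in house 2.
That leaves disco as the music genre for house 1.
Clue 3: the person who enjoys gardening is in house 1.
Clue 4: the ferret owner is in house 3.
By clue 6, the person who enjoys chess is in house 2.
So house 1 gets snake for pet.
The only pet still possible for house 4 is fish.
So house 4 gets painting for hobby.
Clue 2: the reggae fan is in house 4.
Clue 7: the rock fan is in house 3.
The only music genre still possible for house 2 is folk.
So house 3 gets photography for hobby.
So: house 1 = snake/disco/gardening, house 2 = lizard/folk/chess, house 3 = ferret/rock/photography, house 4 = fish/reggae/painting.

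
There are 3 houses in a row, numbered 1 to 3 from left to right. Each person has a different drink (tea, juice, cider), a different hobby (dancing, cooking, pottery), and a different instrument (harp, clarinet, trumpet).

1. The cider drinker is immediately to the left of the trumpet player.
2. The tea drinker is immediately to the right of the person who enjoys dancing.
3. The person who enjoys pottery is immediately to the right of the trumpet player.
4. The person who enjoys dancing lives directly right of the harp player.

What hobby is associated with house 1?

By clue 3, the person who enjoys pottery is in house 3.
Clue 3 places the trumpet player in house 2.
The person who enjoys dancing is in house 2 (clue 4).
By clue 4, the harp player is in house 1.
House 1's hobby must be cooking (nothing else left).
So house 3 gets clarinet for instrument.
By clue 1, the cider drinker is in house 1.
By clue 2, the tea drinker is in house 3.
The only drink still possible for house 2 is juice.
So: house 1 = cider/cooking/harp, house 2 = juice/dancing/trumpet, house 3 = tea/pottery/clarinet.

cooking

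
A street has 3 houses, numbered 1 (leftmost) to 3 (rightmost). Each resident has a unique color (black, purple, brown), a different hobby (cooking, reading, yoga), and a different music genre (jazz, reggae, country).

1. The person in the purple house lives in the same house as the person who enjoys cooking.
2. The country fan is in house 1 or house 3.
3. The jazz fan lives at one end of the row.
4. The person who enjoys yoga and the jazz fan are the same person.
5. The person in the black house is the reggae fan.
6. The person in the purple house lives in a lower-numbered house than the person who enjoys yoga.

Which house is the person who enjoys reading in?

2

Clue 6 places the person who enjoys yoga in house 3.
So house 2 gets reggae for music genre.
The jazz fan is in house 3 (clue 4).
Clue 5: the person in the black house is in house 2.
House 1's color must be purple (nothing else left).
So house 3 gets brown for color.
That leaves country as the music genre for house 1.
By clue 1, the person who enjoys cooking is in house 1.
House 2's hobby must be reading (nothing else left).
So: house 1 = purple/cooking/country, house 2 = black/reading/reggae, house 3 = brown/yoga/jazz.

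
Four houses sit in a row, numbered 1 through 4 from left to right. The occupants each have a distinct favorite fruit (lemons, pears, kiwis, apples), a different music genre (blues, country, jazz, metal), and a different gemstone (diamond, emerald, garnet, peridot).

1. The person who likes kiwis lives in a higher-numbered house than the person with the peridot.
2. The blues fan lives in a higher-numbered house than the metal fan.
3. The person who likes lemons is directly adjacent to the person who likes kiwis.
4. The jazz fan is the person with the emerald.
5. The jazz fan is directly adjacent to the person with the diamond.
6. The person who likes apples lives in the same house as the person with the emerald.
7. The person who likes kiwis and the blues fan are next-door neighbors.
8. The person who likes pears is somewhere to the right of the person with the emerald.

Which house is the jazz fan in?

1

The person who likes apples is narrowed to house 1 or 2 or 3; consider each.
Placing it in house 2 and house 3 leads to a contradiction, so it's in house 1.
By clue 6, the person with the emerald is in house 1.
Clue 4 places the jazz fan in house 1.
The person with the diamond is in house 2 (clue 5).
The only gemstone still possible for house 3 is peridot.
So house 4 gets garnet for gemstone.
The person who likes kiwis is in house 4 (clue 1).
Clue 3 places the person who likes lemons in house 3.
Clue 7 places the blues fan in house 3.
The only favorite fruit still possible for house 2 is pears.
House 2 music genre: only metal fits.
House 4's music genre must be country (nothing else left).
So: house 1 = apples/jazz/emerald, house 2 = pears/metal/diamond, house 3 = lemons/blues/peridot, house 4 = kiwis/country/garnet.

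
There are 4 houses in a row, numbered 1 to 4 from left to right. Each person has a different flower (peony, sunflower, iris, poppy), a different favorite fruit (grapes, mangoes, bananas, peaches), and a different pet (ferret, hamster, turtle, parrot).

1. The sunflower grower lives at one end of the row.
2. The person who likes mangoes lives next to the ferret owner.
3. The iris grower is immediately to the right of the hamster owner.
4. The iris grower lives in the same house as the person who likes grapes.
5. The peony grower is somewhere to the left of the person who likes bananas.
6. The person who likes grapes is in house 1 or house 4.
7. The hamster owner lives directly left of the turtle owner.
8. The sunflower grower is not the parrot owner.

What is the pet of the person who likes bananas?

The person who likes grapes is in house 4 (clue 6).
The iris grower is in house 4 (clue 4).
House 3's flower must be poppy (nothing else left).
Clue 3: the hamster owner is in house 3.
The turtle owner is in house 4 (clue 7).
The only flower still possible for house 1 is sunflower.
That leaves peony as the flower for house 2.
House 1 pet: only ferret fits.
That leaves parrot as the pet for house 2.
Clue 2 places the person who likes mangoes in house 2.
Clue 5: the person who likes bananas is in house 3.
The only favorite fruit still possible for house 1 is peaches.
So: house 1 = sunflower/peaches/ferret, house 2 = peony/mangoes/parrot, house 3 = poppy/bananas/hamster, house 4 = iris/grapes/turtle.

hamster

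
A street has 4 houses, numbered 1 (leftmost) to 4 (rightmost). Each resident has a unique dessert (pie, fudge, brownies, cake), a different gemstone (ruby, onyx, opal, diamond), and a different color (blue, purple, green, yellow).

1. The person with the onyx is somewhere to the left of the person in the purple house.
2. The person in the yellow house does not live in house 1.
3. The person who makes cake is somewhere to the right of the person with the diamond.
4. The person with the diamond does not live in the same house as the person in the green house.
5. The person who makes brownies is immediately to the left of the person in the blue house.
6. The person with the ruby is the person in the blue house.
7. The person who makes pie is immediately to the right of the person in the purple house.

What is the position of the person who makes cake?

So house 1 gets green for color.
The person who makes cake is narrowed to house 3 or 4; consider each.
Placing it in house 3 leads to a contradiction, so it's in house 4.
The person in the purple house is in house 2 (clue 7).
House 3's dessert must be pie (nothing else left).
By clue 1, the person with the onyx is in house 1.
Clue 5: the person who makes brownies is in house 2.
From clue 5, the person in the blue house must be in house 3.
Clue 6 places the person with the ruby in house 3.
House 1 dessert: only fudge fits.
That leaves diamond as the gemstone for house 2.
So house 4 gets opal for gemstone.
So house 4 gets yellow for color.
So: house 1 = fudge/onyx/green, house 2 = brownies/diamond/purple, house 3 = pie/ruby/blue, house 4 = cake/opal/yellow.

4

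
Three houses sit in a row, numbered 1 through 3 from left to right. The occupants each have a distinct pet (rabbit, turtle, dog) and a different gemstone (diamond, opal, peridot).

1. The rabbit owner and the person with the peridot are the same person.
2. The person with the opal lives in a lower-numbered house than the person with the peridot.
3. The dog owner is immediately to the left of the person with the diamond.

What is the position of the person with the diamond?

That leaves opal as the gemstone for house 1.
The dog owner is narrowed to house 1 or 2; consider each.
Placing it in house 2 leads to a contradiction, so it's in house 1.
Clue 3: the person with the diamond is in house 2.
So house 3 gets peridot for gemstone.
By clue 1, the rabbit owner is in house 3.
House 2 pet: only turtle fits.
So: house 1 = dog/opal, house 2 = turtle/diamond, house 3 = rabbit/peridot.

2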